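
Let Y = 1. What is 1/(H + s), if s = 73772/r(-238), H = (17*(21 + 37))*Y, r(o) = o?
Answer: 119/80448 ≈ 0.0014792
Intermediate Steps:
H = 986 (H = (17*(21 + 37))*1 = (17*58)*1 = 986*1 = 986)
s = -36886/119 (s = 73772/(-238) = 73772*(-1/238) = -36886/119 ≈ -309.97)
1/(H + s) = 1/(986 - 36886/119) = 1/(80448/119) = 119/80448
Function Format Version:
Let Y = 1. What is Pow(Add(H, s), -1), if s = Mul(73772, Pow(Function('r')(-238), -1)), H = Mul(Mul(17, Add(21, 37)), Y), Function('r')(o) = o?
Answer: Rational(119, 80448) ≈ 0.0014792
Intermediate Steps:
H = 986 (H = Mul(Mul(17, Add(21, 37)), 1) = Mul(Mul(17, 58), 1) = Mul(986, 1) = 986)
s = Rational(-36886, 119) (s = Mul(73772, Pow(-238, -1)) = Mul(73772, Rational(-1, 238)) = Rational(-36886, 119) ≈ -309.97)
Pow(Add(H, s), -1) = Pow(Add(986, Rational(-36886, 119)), -1) = Pow(Rational(80448, 119), -1) = Rational(119, 80448)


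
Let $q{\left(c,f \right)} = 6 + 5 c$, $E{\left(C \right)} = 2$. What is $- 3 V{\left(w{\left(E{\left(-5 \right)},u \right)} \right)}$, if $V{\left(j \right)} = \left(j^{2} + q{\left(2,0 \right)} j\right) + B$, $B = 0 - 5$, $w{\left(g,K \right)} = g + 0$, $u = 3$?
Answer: $-93$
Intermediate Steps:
$w{\left(g,K \right)} = g$
$B = -5$
$V{\left(j \right)} = -5 + j^{2} + 16 j$ ($V{\left(j \right)} = \left(j^{2} + \left(6 + 5 \cdot 2\right) j\right) - 5 = \left(j^{2} + \left(6 + 10\right) j\right) - 5 = \left(j^{2} + 16 j\right) - 5 = -5 + j^{2} + 16 j$)
$- 3 V{\left(w{\left(E{\left(-5 \right)},u \right)} \right)} = - 3 \left(-5 + 2^{2} + 16 \cdot 2\right) = - 3 \left(-5 + 4 + 32\right) = \left(-3\right) 31 = -93$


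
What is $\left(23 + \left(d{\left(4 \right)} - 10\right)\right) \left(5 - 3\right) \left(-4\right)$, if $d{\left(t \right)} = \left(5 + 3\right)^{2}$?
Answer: $-616$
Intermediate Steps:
$d{\left(t \right)} = 64$ ($d{\left(t \right)} = 8^{2} = 64$)
$\left(23 + \left(d{\left(4 \right)} - 10\right)\right) \left(5 - 3\right) \left(-4\right) = \left(23 + \left(64 - 10\right)\right) \left(5 - 3\right) \left(-4\right) = \left(23 + 54\right) 2 \left(-4\right) = 77 \left(-8\right) = -616$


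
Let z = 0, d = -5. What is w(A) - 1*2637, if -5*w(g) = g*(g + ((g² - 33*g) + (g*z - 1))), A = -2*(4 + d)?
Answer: -13063/5 ≈ -2612.6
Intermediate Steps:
A = 2 (A = -2*(4 - 5) = -2*(-1) = 2)
w(g) = -g*(-1 + g² - 32*g)/5 (w(g) = -g*(g + ((g² - 33*g) + (g*0 - 1)))/5 = -g*(g + ((g² - 33*g) + (0 - 1)))/5 = -g*(g + ((g² - 33*g) - 1))/5 = -g*(g + (-1 + g² - 33*g))/5 = -g*(-1 + g² - 32*g)/5)
w(A) - 1*2637 = (⅕)*2*(1 - 1*2² + 32*2) - 1*2637 = (⅕)*2*(1 - 1*4 + 64) - 2637 = (⅕)*2*(1 - 4 + 64) - 2637 = (⅕)*2*61 - 2637 = 122/5 - 2637 = -13063/5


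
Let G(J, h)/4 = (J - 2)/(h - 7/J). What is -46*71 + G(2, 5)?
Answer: -3266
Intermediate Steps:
G(J, h) = 4*(-2 + J)/(h - 7/J) (G(J, h) = 4*((J - 2)/(h - 7/J)) = 4*((-2 + J)/(h - 7/J)) = 4*(-2 + J)/(h - 7/J))
-46*71 + G(2, 5) = -46*71 + 4*2*(-2 + 2)/(-7 + 2*5) = -3266 + 4*2*0/(-7 + 10) = -3266 + 4*2*0/3 = -3266 + 4*2*(1/3)*0 = -3266 + 0 = -3266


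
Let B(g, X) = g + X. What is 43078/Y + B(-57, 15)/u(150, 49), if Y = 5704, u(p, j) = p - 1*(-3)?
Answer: 1058561/145452 ≈ 7.2777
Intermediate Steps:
B(g, X) = X + g
u(p, j) = 3 + p (u(p, j) = p + 3 = 3 + p)
43078/Y + B(-57, 15)/u(150, 49) = 43078/5704 + (15 - 57)/(3 + 150) = 43078*(1/5704) - 42/153 = 21539/2852 - 42*1/153 = 21539/2852 - 14/51 = 1058561/145452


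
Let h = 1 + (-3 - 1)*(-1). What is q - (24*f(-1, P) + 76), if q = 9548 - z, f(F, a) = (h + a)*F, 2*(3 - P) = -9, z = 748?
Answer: 9024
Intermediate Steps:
h = 5 (h = 1 - 4*(-1) = 1 + 4 = 5)
P = 15/2 (P = 3 - 1/2*(-9) = 3 + 9/2 = 15/2 ≈ 7.5000)
f(F, a) = F*(5 + a) (f(F, a) = (5 + a)*F = F*(5 + a))
q = 8800 (q = 9548 - 1*748 = 9548 - 748 = 8800)
q - (24*f(-1, P) + 76) = 8800 - (24*(-(5 + 15/2)) + 76) = 8800 - (24*(-1*25/2) + 76) = 8800 - (24*(-25/2) + 76) = 8800 - (-300 + 76) = 8800 - 1*(-224) = 8800 + 224 = 9024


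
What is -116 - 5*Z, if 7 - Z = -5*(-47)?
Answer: 1024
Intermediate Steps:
Z = -228 (Z = 7 - (-5)*(-47) = 7 - 1*235 = 7 - 235 = -228)
-116 - 5*Z = -116 - 5*(-228) = -116 + 1140 = 1024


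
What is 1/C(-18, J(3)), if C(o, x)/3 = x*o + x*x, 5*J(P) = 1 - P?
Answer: 25/552 ≈ 0.045290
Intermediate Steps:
J(P) = 1/5 - P/5 (J(P) = (1 - P)/5 = 1/5 - P/5)
C(o, x) = 3*x**2 + 3*o*x (C(o, x) = 3*(x*o + x*x) = 3*(o*x + x**2) = 3*(x**2 + o*x) = 3*x**2 + 3*o*x)
1/C(-18, J(3)) = 1/(3*(1/5 - 1/5*3)*(-18 + (1/5 - 1/5*3))) = 1/(3*(1/5 - 3/5)*(-18 + (1/5 - 3/5))) = 1/(3*(-2/5)*(-18 - 2/5)) = 1/(3*(-2/5)*(-92/5)) = 1/(552/25) = 25/552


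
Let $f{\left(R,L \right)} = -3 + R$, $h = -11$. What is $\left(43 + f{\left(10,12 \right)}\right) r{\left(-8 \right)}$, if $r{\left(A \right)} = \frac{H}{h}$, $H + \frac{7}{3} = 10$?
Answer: $- \frac{1150}{33} \approx -34.849$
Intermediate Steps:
$H = \frac{23}{3}$ ($H = - \frac{7}{3} + 10 = \frac{23}{3} \approx 7.6667$)
$r{\left(A \right)} = - \frac{23}{33}$ ($r{\left(A \right)} = \frac{23}{3 \left(-11\right)} = \frac{23}{3} \left(- \frac{1}{11}\right) = - \frac{23}{33}$)
$\left(43 + f{\left(10,12 \right)}\right) r{\left(-8 \right)} = \left(43 + \left(-3 + 10\right)\right) \left(- \frac{23}{33}\right) = \left(43 + 7\right) \left(- \frac{23}{33}\right) = 50 \left(- \frac{23}{33}\right) = - \frac{1150}{33}$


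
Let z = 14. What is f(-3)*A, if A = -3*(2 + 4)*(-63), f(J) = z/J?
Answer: -5292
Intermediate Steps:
f(J) = 14/J
A = 1134 (A = -3*6*(-63) = -18*(-63) = 1134)
f(-3)*A = (14/(-3))*1134 = (14*(-1/3))*1134 = -14/3*1134 = -5292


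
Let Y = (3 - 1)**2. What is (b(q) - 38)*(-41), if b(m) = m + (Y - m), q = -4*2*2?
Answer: 1394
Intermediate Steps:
Y = 4 (Y = 2**2 = 4)
q = -16 (q = -8*2 = -16)
b(m) = 4 (b(m) = m + (4 - m) = 4)
(b(q) - 38)*(-41) = (4 - 38)*(-41) = -34*(-41) = 1394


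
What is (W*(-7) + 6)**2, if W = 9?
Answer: 3249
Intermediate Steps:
(W*(-7) + 6)**2 = (9*(-7) + 6)**2 = (-63 + 6)**2 = (-57)**2 = 3249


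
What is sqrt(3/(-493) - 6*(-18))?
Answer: sqrt(26247813)/493 ≈ 10.392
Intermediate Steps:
sqrt(3/(-493) - 6*(-18)) = sqrt(3*(-1/493) + 108) = sqrt(-3/493 + 108) = sqrt(53241/493) = sqrt(26247813)/493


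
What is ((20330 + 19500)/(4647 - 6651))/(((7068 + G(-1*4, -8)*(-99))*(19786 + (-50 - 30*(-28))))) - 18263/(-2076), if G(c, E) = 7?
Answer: 40006423052141/4547628302400 ≈ 8.7972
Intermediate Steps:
((20330 + 19500)/(4647 - 6651))/(((7068 + G(-1*4, -8)*(-99))*(19786 + (-50 - 30*(-28))))) - 18263/(-2076) = ((20330 + 19500)/(4647 - 6651))/(((7068 + 7*(-99))*(19786 + (-50 - 30*(-28))))) - 18263/(-2076) = (39830/(-2004))/(((7068 - 693)*(19786 + (-50 + 840)))) - 18263*(-1/2076) = (39830*(-1/2004))/((6375*(19786 + 790))) + 18263/2076 = -19915/(1002*(6375*20576)) + 18263/2076 = -19915/1002/131172000 + 18263/2076 = -19915/1002*1/131172000 + 18263/2076 = -3983/26286868800 + 18263/2076 = 40006423052141/4547628302400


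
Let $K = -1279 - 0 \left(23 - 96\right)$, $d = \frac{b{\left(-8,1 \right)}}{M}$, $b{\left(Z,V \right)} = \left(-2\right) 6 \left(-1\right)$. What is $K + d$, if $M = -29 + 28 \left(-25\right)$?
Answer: $- \frac{310801}{243} \approx -1279.0$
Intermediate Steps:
$b{\left(Z,V \right)} = 12$ ($b{\left(Z,V \right)} = \left(-12\right) \left(-1\right) = 12$)
$M = -729$ ($M = -29 - 700 = -729$)
$d = - \frac{4}{243}$ ($d = \frac{12}{-729} = 12 \left(- \frac{1}{729}\right) = - \frac{4}{243} \approx -0.016461$)
$K = -1279$ ($K = -1279 - 0 \left(-73\right) = -1279 - 0 = -1279 + 0 = -1279$)
$K + d = -1279 - \frac{4}{243} = - \frac{310801}{243}$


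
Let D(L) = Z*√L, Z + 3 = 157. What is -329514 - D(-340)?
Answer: -329514 - 308*I*√85 ≈ -3.2951e+5 - 2839.6*I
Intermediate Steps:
Z = 154 (Z = -3 + 157 = 154)
D(L) = 154*√L
-329514 - D(-340) = -329514 - 154*√(-340) = -329514 - 154*2*I*√85 = -329514 - 308*I*√85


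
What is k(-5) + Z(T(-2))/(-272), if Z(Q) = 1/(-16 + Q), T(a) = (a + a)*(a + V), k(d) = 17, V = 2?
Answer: 73985/4352 ≈ 17.000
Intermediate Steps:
T(a) = 2*a*(2 + a) (T(a) = (a + a)*(a + 2) = (2*a)*(2 + a) = 2*a*(2 + a))
k(-5) + Z(T(-2))/(-272) = 17 + 1/(-16 + 2*(-2)*(2 - 2)*(-272)) = 17 - 1/272/(-16 + 2*(-2)*0) = 17 - 1/272/(-16 + 0) = 17 - 1/272/(-16) = 17 - 1/16*(-1/272) = 17 + 1/4352 = 73985/4352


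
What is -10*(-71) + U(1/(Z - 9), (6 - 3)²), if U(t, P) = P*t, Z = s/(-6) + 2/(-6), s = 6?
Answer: 21983/31 ≈ 709.13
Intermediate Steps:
Z = -4/3 (Z = 6/(-6) + 2/(-6) = 6*(-⅙) + 2*(-⅙) = -1 - ⅓ = -4/3 ≈ -1.3333)
-10*(-71) + U(1/(Z - 9), (6 - 3)²) = -10*(-71) + (6 - 3)²/(-4/3 - 9) = 710 + 3²/(-31/3) = 710 + 9*(-3/31) = 710 - 27/31 = 21983/31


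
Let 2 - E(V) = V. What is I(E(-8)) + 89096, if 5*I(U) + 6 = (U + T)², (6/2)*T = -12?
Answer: 89102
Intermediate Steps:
T = -4 (T = (⅓)*(-12) = -4)
E(V) = 2 - V
I(U) = -6/5 + (-4 + U)²/5 (I(U) = -6/5 + (U - 4)²/5 = -6/5 + (-4 + U)²/5)
I(E(-8)) + 89096 = (-6/5 + (-4 + (2 - 1*(-8)))²/5) + 89096 = (-6/5 + (-4 + (2 + 8))²/5) + 89096 = (-6/5 + (-4 + 10)²/5) + 89096 = (-6/5 + (⅕)*6²) + 89096 = (-6/5 + (⅕)*36) + 89096 = (-6/5 + 36/5) + 89096 = 6 + 89096 = 89102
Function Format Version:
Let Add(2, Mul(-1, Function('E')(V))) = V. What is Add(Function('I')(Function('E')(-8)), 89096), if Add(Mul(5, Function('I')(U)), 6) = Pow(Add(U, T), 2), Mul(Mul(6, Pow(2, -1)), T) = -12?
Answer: 89102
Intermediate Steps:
T = -4 (T = Mul(Rational(1, 3), -12) = -4)
Function('E')(V) = Add(2, Mul(-1, V))
Function('I')(U) = Add(Rational(-6, 5), Mul(Rational(1, 5), Pow(Add(-4, U), 2))) (Function('I')(U) = Add(Rational(-6, 5), Mul(Rational(1, 5), Pow(Add(U, -4), 2))) = Add(Rational(-6, 5), Mul(Rational(1, 5), Pow(Add(-4, U), 2))))
Add(Function('I')(Function('E')(-8)), 89096) = Add(Add(Rational(-6, 5), Mul(Rational(1, 5), Pow(Add(-4, Add(2, Mul(-1, -8))), 2))), 89096) = Add(Add(Rational(-6, 5), Mul(Rational(1, 5), Pow(Add(-4, Add(2, 8)), 2))), 89096) = Add(Add(Rational(-6, 5), Mul(Rational(1, 5), Pow(Add(-4, 10), 2))), 89096) = Add(Add(Rational(-6, 5), Mul(Rational(1, 5), Pow(6, 2))), 89096) = Add(Add(Rational(-6, 5), Mul(Rational(1, 5), 36)), 89096) = Add(Add(Rational(-6, 5), Rational(36, 5)), 89096) = Add(6, 89096) = 89102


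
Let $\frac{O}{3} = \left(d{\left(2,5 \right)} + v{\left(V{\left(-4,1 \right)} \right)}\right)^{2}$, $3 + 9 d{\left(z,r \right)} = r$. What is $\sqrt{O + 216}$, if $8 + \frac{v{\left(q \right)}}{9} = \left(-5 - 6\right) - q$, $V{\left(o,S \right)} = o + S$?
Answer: $\frac{2 \sqrt{1260201}}{9} \approx 249.46$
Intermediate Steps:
$d{\left(z,r \right)} = - \frac{1}{3} + \frac{r}{9}$
$V{\left(o,S \right)} = S + o$
$v{\left(q \right)} = -171 - 9 q$ ($v{\left(q \right)} = -72 + 9 \left(\left(-5 - 6\right) - q\right) = -72 + 9 \left(-11 - q\right) = -72 - \left(99 + 9 q\right) = -171 - 9 q$)
$O = \frac{1674436}{27}$ ($O = 3 \left(\left(- \frac{1}{3} + \frac{1}{9} \cdot 5\right) - \left(171 + 9 \left(1 - 4\right)\right)\right)^{2} = 3 \left(\left(- \frac{1}{3} + \frac{5}{9}\right) - 144\right)^{2} = 3 \left(\frac{2}{9} + \left(-171 + 27\right)\right)^{2} = 3 \left(\frac{2}{9} - 144\right)^{2} = 3 \left(- \frac{1294}{9}\right)^{2} = 3 \cdot \frac{1674436}{81} = \frac{1674436}{27} \approx 62016.0$)
$\sqrt{O + 216} = \sqrt{\frac{1674436}{27} + 216} = \sqrt{\frac{1680268}{27}} = \frac{2 \sqrt{1260201}}{9}$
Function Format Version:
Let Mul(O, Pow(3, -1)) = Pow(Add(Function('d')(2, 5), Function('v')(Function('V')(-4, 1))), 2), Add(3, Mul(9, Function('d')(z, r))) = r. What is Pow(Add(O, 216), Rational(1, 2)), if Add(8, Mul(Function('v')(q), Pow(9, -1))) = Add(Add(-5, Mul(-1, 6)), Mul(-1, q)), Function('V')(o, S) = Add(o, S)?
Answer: Mul(Rational(2, 9), Pow(1260201, Rational(1, 2))) ≈ 249.46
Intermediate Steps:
Function('d')(z, r) = Add(Rational(-1, 3), Mul(Rational(1, 9), r))
Function('V')(o, S) = Add(S, o)
Function('v')(q) = Add(-171, Mul(-9, q)) (Function('v')(q) = Add(-72, Mul(9, Add(Add(-5, Mul(-1, 6)), Mul(-1, q)))) = Add(-72, Mul(9, Add(Add(-5, -6), Mul(-1, q)))) = Add(-72, Mul(9, Add(-11, Mul(-1, q)))) = Add(-72, Add(-99, Mul(-9, q))) = Add(-171, Mul(-9, q)))
O = Rational(1674436, 27) (O = Mul(3, Pow(Add(Add(Rational(-1, 3), Mul(Rational(1, 9), 5)), Add(-171, Mul(-9, Add(1, -4)))), 2)) = Mul(3, Pow(Add(Add(Rational(-1, 3), Rational(5, 9)), Add(-171, Mul(-9, -3))), 2)) = Mul(3, Pow(Add(Rational(2, 9), Add(-171, 27)), 2)) = Mul(3, Pow(Add(Rational(2, 9), -144), 2)) = Mul(3, Pow(Rational(-1294, 9), 2)) = Mul(3, Rational(1674436, 81)) = Rational(1674436, 27) ≈ 62016.)
Pow(Add(O, 216), Rational(1, 2)) = Pow(Add(Rational(1674436, 27), 216), Rational(1, 2)) = Pow(Rational(1680268, 27), Rational(1, 2)) = Mul(Rational(2, 9), Pow(1260201, Rational(1, 2)))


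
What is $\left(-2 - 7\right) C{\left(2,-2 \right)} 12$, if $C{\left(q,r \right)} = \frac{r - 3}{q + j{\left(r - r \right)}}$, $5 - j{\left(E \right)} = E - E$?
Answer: $\frac{540}{7} \approx 77.143$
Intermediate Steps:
$j{\left(E \right)} = 5$ ($j{\left(E \right)} = 5 - \left(E - E\right) = 5 - 0 = 5 + 0 = 5$)
$C{\left(q,r \right)} = \frac{-3 + r}{5 + q}$ ($C{\left(q,r \right)} = \frac{r - 3}{q + 5} = \frac{-3 + r}{5 + q}$)
$\left(-2 - 7\right) C{\left(2,-2 \right)} 12 = \left(-2 - 7\right) \frac{-3 - 2}{5 + 2} \cdot 12 = \left(-2 - 7\right) \frac{1}{7} \left(-5\right) 12 = - 9 \cdot \frac{1}{7} \left(-5\right) 12 = \left(-9\right) \left(- \frac{5}{7}\right) 12 = \frac{45}{7} \cdot 12 = \frac{540}{7}$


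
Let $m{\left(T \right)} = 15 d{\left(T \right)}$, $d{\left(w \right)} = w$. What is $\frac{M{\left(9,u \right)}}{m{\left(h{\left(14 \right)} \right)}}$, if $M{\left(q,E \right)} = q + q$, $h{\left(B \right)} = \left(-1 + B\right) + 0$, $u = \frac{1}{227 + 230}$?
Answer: $\frac{6}{65} \approx 0.092308$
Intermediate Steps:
$u = \frac{1}{457} \approx 0.0021882$
$h{\left(B \right)} = -1 + B$
$m{\left(T \right)} = 15 T$
$M{\left(q,E \right)} = 2 q$
$\frac{M{\left(9,u \right)}}{m{\left(h{\left(14 \right)} \right)}} = \frac{2 \cdot 9}{15 \left(-1 + 14\right)} = \frac{18}{15 \cdot 13} = \frac{18}{195} = 18 \cdot \frac{1}{195} = \frac{6}{65}$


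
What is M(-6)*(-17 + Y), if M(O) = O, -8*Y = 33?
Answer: 507/4 ≈ 126.75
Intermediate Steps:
Y = -33/8 (Y = -⅛*33 = -33/8 ≈ -4.1250)
M(-6)*(-17 + Y) = -6*(-17 - 33/8) = -6*(-169/8) = 507/4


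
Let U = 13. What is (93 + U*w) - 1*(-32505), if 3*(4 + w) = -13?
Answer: 97469/3 ≈ 32490.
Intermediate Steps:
w = -25/3 (w = -4 + (1/3)*(-13) = -4 - 13/3 = -25/3 ≈ -8.3333)
(93 + U*w) - 1*(-32505) = (93 + 13*(-25/3)) - 1*(-32505) = (93 - 325/3) + 32505 = -46/3 + 32505 = 97469/3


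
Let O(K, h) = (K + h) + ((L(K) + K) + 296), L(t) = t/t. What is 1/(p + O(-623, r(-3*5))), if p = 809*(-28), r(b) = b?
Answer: -1/23616 ≈ -4.2344e-5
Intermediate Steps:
L(t) = 1
O(K, h) = 297 + h + 2*K (O(K, h) = (K + h) + ((1 + K) + 296) = (K + h) + (297 + K) = 297 + h + 2*K)
p = -22652
1/(p + O(-623, r(-3*5))) = 1/(-22652 + (297 - 3*5 + 2*(-623))) = 1/(-22652 + (297 - 15 - 1246)) = 1/(-22652 - 964) = 1/(-23616) = -1/23616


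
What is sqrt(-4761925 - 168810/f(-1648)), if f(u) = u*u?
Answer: I*sqrt(12932931324010)/1648 ≈ 2182.2*I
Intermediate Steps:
f(u) = u**2
sqrt(-4761925 - 168810/f(-1648)) = sqrt(-4761925 - 168810/((-1648)**2)) = sqrt(-4761925 - 168810/2715904) = sqrt(-4761925 - 168810*1/2715904) = sqrt(-4761925 - 84405/1357952) = sqrt(-6466465662005/1357952) = I*sqrt(12932931324010)/1648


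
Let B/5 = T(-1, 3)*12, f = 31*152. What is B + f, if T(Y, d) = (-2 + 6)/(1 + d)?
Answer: 4772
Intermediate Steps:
f = 4712
T(Y, d) = 4/(1 + d)
B = 60 (B = 5*((4/(1 + 3))*12) = 5*((4/4)*12) = 5*((4*(¼))*12) = 5*(1*12) = 5*12 = 60)
B + f = 60 + 4712 = 4772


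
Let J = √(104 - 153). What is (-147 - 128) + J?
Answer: -275 + 7*I ≈ -275.0 + 7.0*I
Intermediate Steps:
J = 7*I (J = √(-49) = 7*I ≈ 7.0*I)
(-147 - 128) + J = (-147 - 128) + 7*I = -275 + 7*I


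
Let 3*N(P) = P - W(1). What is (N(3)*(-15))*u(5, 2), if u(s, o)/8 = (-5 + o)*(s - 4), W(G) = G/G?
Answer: 240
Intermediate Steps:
W(G) = 1
N(P) = -⅓ + P/3 (N(P) = (P - 1*1)/3 = (P - 1)/3 = (-1 + P)/3 = -⅓ + P/3)
u(s, o) = 8*(-5 + o)*(-4 + s) (u(s, o) = 8*((-5 + o)*(s - 4)) = 8*((-5 + o)*(-4 + s)) = 8*(-5 + o)*(-4 + s))
(N(3)*(-15))*u(5, 2) = ((-⅓ + (⅓)*3)*(-15))*(160 - 40*5 - 32*2 + 8*2*5) = ((-⅓ + 1)*(-15))*(160 - 200 - 64 + 80) = ((⅔)*(-15))*(-24) = -10*(-24) = 240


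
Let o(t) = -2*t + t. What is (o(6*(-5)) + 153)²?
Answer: 33489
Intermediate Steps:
o(t) = -t
(o(6*(-5)) + 153)² = (-6*(-5) + 153)² = (-1*(-30) + 153)² = (30 + 153)² = 183² = 33489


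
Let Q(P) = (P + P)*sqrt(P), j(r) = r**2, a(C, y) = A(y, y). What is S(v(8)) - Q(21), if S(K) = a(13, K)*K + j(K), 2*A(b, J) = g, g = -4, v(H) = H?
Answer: 48 - 42*sqrt(21) ≈ -144.47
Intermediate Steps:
A(b, J) = -2 (A(b, J) = (1/2)*(-4) = -2)
a(C, y) = -2
S(K) = K**2 - 2*K (S(K) = -2*K + K**2 = K**2 - 2*K)
Q(P) = 2*P**(3/2) (Q(P) = (2*P)*sqrt(P) = 2*P**(3/2))
S(v(8)) - Q(21) = 8*(-2 + 8) - 2*21**(3/2) = 8*6 - 2*21*sqrt(21) = 48 - 42*sqrt(21)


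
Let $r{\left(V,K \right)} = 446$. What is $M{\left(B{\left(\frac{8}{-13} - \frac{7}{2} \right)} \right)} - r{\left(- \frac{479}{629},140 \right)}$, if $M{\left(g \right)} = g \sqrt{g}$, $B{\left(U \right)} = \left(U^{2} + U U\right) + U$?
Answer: $-446 + \frac{5029 \sqrt{5029}}{2197} \approx -283.67$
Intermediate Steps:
$B{\left(U \right)} = U + 2 U^{2}$ ($B{\left(U \right)} = \left(U^{2} + U^{2}\right) + U = 2 U^{2} + U = U + 2 U^{2}$)
$M{\left(g \right)} = g^{\frac{3}{2}}$
$M{\left(B{\left(\frac{8}{-13} - \frac{7}{2} \right)} \right)} - r{\left(- \frac{479}{629},140 \right)} = \left(\left(\frac{8}{-13} - \frac{7}{2}\right) \left(1 + 2 \left(\frac{8}{-13} - \frac{7}{2}\right)\right)\right)^{\frac{3}{2}} - 446 = \left(\left(8 \left(- \frac{1}{13}\right) - \frac{7}{2}\right) \left(1 + 2 \left(8 \left(- \frac{1}{13}\right) - \frac{7}{2}\right)\right)\right)^{\frac{3}{2}} - 446 = \left(\left(- \frac{8}{13} - \frac{7}{2}\right) \left(1 + 2 \left(- \frac{8}{13} - \frac{7}{2}\right)\right)\right)^{\frac{3}{2}} - 446 = \left(- \frac{107 \left(1 + 2 \left(- \frac{107}{26}\right)\right)}{26}\right)^{\frac{3}{2}} - 446 = \left(- \frac{107 \left(1 - \frac{107}{13}\right)}{26}\right)^{\frac{3}{2}} - 446 = \left(\left(- \frac{107}{26}\right) \left(- \frac{94}{13}\right)\right)^{\frac{3}{2}} - 446 = \left(\frac{5029}{169}\right)^{\frac{3}{2}} - 446 = \frac{5029 \sqrt{5029}}{2197} - 446 = -446 + \frac{5029 \sqrt{5029}}{2197}$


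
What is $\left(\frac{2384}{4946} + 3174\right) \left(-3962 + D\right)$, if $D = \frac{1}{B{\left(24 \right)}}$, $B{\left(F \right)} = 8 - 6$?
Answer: $- \frac{31099731981}{2473} \approx -1.2576 \cdot 10^{7}$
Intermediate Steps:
$B{\left(F \right)} = 2$
$D = \frac{1}{2} \approx 0.5$
$\left(\frac{2384}{4946} + 3174\right) \left(-3962 + D\right) = \left(\frac{2384}{4946} + 3174\right) \left(-3962 + \frac{1}{2}\right) = \left(2384 \cdot \frac{1}{4946} + 3174\right) \left(- \frac{7923}{2}\right) = \left(\frac{1192}{2473} + 3174\right) \left(- \frac{7923}{2}\right) = \frac{7850494}{2473} \left(- \frac{7923}{2}\right) = - \frac{31099731981}{2473}$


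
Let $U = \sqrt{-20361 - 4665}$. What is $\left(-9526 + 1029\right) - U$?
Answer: $-8497 - i \sqrt{25026} \approx -8497.0 - 158.2 i$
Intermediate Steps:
$U = i \sqrt{25026}$ ($U = \sqrt{-25026} = i \sqrt{25026} \approx 158.2 i$)
$\left(-9526 + 1029\right) - U = \left(-9526 + 1029\right) - i \sqrt{25026} = -8497 - i \sqrt{25026}$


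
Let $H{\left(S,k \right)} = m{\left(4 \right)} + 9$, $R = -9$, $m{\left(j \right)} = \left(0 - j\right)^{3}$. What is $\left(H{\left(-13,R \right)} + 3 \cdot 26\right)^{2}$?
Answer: $529$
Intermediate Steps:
$m{\left(j \right)} = - j^{3}$ ($m{\left(j \right)} = \left(- j\right)^{3} = - j^{3}$)
$H{\left(S,k \right)} = -55$ ($H{\left(S,k \right)} = - 4^{3} + 9 = \left(-1\right) 64 + 9 = -64 + 9 = -55$)
$\left(H{\left(-13,R \right)} + 3 \cdot 26\right)^{2} = \left(-55 + 3 \cdot 26\right)^{2} = \left(-55 + 78\right)^{2} = 23^{2} = 529$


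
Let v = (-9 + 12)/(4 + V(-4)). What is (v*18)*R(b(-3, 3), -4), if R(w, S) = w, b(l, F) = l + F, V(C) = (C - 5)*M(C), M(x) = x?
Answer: 0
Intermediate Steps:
V(C) = C*(-5 + C) (V(C) = (C - 5)*C = (-5 + C)*C = C*(-5 + C))
b(l, F) = F + l
v = 3/40 (v = (-9 + 12)/(4 - 4*(-5 - 4)) = 3/(4 - 4*(-9)) = 3/(4 + 36) = 3/40 ≈ 0.075000)
(v*18)*R(b(-3, 3), -4) = ((3/40)*18)*(3 - 3) = (27/20)*0 = 0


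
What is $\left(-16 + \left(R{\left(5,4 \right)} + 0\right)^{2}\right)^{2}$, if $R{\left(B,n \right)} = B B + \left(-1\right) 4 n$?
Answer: $4225$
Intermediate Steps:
$R{\left(B,n \right)} = B^{2} - 4 n$
$\left(-16 + \left(R{\left(5,4 \right)} + 0\right)^{2}\right)^{2} = \left(-16 + \left(\left(5^{2} - 16\right) + 0\right)^{2}\right)^{2} = \left(-16 + \left(\left(25 - 16\right) + 0\right)^{2}\right)^{2} = \left(-16 + \left(9 + 0\right)^{2}\right)^{2} = \left(-16 + 9^{2}\right)^{2} = \left(-16 + 81\right)^{2} = 65^{2} = 4225$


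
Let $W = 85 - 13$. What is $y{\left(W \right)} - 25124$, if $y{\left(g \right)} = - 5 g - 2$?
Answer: $-25486$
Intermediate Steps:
$W = 72$
$y{\left(g \right)} = -2 - 5 g$
$y{\left(W \right)} - 25124 = \left(-2 - 360\right) - 25124 = -362 - 25124 = -25486$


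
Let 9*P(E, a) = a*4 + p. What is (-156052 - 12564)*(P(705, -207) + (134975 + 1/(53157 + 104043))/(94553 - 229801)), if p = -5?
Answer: 125769013776956431/7972869600 ≈ 1.5775e+7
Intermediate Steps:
P(E, a) = -5/9 + 4*a/9 (P(E, a) = (a*4 - 5)/9 = (4*a - 5)/9 = (-5 + 4*a)/9 = -5/9 + 4*a/9)
(-156052 - 12564)*(P(705, -207) + (134975 + 1/(53157 + 104043))/(94553 - 229801)) = (-156052 - 12564)*((-5/9 + (4/9)*(-207)) + (134975 + 1/(53157 + 104043))/(94553 - 229801)) = -168616*((-5/9 - 92) + (134975 + 1/157200)/(-135248)) = -168616*(-833/9 + (134975 + 1/157200)*(-1/135248)) = -168616*(-833/9 + (21218070001/157200)*(-1/135248)) = -168616*(-833/9 - 21218070001/21260985600) = -168616*(-5967121211603/63782956800) = 125769013776956431/7972869600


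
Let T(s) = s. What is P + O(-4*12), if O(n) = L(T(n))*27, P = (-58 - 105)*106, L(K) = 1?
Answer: -17251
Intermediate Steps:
P = -17278 (P = -163*106 = -17278)
O(n) = 27 (O(n) = 1*27 = 27)
P + O(-4*12) = -17278 + 27 = -17251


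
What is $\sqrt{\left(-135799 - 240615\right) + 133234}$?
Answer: $6 i \sqrt{6755} \approx 493.13 i$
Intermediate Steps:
$\sqrt{\left(-135799 - 240615\right) + 133234} = \sqrt{-376414 + 133234} = \sqrt{-243180} = 6 i \sqrt{6755}$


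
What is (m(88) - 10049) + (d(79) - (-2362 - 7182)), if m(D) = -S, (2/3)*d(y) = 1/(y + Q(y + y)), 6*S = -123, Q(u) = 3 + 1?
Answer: -40212/83 ≈ -484.48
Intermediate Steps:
Q(u) = 4
S = -41/2 (S = (⅙)*(-123) = -41/2 ≈ -20.500)
d(y) = 3/(2*(4 + y)) (d(y) = 3/(2*(y + 4)) = 3/(2*(4 + y)))
m(D) = 41/2 (m(D) = -1*(-41/2) = 41/2)
(m(88) - 10049) + (d(79) - (-2362 - 7182)) = (41/2 - 10049) + (3/(2*(4 + 79)) - (-2362 - 7182)) = -20057/2 + ((3/2)/83 - 1*(-9544)) = -20057/2 + ((3/2)*(1/83) + 9544) = -20057/2 + (3/166 + 9544) = -20057/2 + 1584307/166 = -40212/83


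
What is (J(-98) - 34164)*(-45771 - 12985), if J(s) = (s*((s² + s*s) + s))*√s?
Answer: 2007339984 + 770259431760*I*√2 ≈ 2.0073e+9 + 1.0893e+12*I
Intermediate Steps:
J(s) = s^(3/2)*(s + 2*s²) (J(s) = (s*((s² + s²) + s))*√s = (s*(2*s² + s))*√s = (s*(s + 2*s²))*√s = s^(3/2)*(s + 2*s²))
(J(-98) - 34164)*(-45771 - 12985) = ((-98)^(5/2)*(1 + 2*(-98)) - 34164)*(-45771 - 12985) = ((67228*I*√2)*(1 - 196) - 34164)*(-58756) = ((67228*I*√2)*(-195) - 34164)*(-58756) = (-13109460*I*√2 - 34164)*(-58756) = (-34164 - 13109460*I*√2)*(-58756) = 2007339984 + 770259431760*I*√2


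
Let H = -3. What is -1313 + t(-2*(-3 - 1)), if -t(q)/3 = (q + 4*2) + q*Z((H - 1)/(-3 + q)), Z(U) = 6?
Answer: -1505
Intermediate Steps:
t(q) = -24 - 21*q (t(q) = -3*((q + 4*2) + q*6) = -3*((q + 8) + 6*q) = -3*((8 + q) + 6*q) = -3*(8 + 7*q) = -24 - 21*q)
-1313 + t(-2*(-3 - 1)) = -1313 + (-24 - (-42)*(-3 - 1)) = -1313 + (-24 - (-42)*(-4)) = -1313 + (-24 - 21*8) = -1313 + (-24 - 168) = -1313 - 192 = -1505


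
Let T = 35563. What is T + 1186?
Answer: 36749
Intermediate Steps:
T + 1186 = 35563 + 1186 = 36749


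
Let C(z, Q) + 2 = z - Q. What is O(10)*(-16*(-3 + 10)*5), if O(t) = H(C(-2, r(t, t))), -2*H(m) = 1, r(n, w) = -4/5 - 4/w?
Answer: 280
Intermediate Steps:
r(n, w) = -4/5 - 4/w (r(n, w) = -4*1/5 - 4/w = -4/5 - 4/w)
C(z, Q) = -2 + z - Q (C(z, Q) = -2 + (z - Q) = -2 + z - Q)
H(m) = -1/2 (H(m) = -1/2*1 = -1/2)
O(t) = -1/2
O(10)*(-16*(-3 + 10)*5) = -(-16*(-3 + 10))*5/2 = -(-16*7)*5/2 = -(-56)*5 = -1/2*(-560) = 280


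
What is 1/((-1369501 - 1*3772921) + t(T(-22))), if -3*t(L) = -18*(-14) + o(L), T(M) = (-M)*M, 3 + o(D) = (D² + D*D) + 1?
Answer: -1/5298676 ≈ -1.8873e-7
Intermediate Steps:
o(D) = -2 + 2*D² (o(D) = -3 + ((D² + D*D) + 1) = -3 + ((D² + D²) + 1) = -3 + (2*D² + 1) = -3 + (1 + 2*D²) = -2 + 2*D²)
T(M) = -M²
t(L) = -250/3 - 2*L²/3 (t(L) = -(-18*(-14) + (-2 + 2*L²))/3 = -(252 + (-2 + 2*L²))/3 = -(250 + 2*L²)/3 = -250/3 - 2*L²/3)
1/((-1369501 - 1*3772921) + t(T(-22))) = 1/((-1369501 - 1*3772921) + (-250/3 - 2*(-1*(-22)²)²/3)) = 1/((-1369501 - 3772921) + (-250/3 - 2*(-1*484)²/3)) = 1/(-5142422 + (-250/3 - ⅔*(-484)²)) = 1/(-5142422 + (-250/3 - ⅔*234256)) = 1/(-5142422 + (-250/3 - 468512/3)) = 1/(-5142422 - 156254) = 1/(-5298676) = -1/5298676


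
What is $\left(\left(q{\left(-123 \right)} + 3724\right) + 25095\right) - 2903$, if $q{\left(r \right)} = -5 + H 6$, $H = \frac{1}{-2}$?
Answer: $25908$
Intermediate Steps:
$H = - \frac{1}{2} \approx -0.5$
$q{\left(r \right)} = -8$ ($q{\left(r \right)} = -5 - 3 = -8$)
$\left(\left(q{\left(-123 \right)} + 3724\right) + 25095\right) - 2903 = \left(\left(-8 + 3724\right) + 25095\right) - 2903 = \left(3716 + 25095\right) - 2903 = 28811 - 2903 = 25908$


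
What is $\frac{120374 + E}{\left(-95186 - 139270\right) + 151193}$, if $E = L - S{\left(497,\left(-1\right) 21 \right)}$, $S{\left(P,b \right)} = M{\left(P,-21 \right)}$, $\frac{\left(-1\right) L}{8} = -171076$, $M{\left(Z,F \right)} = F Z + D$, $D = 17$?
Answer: $- \frac{1499402}{83263} \approx -18.008$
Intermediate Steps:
$M{\left(Z,F \right)} = 17 + F Z$ ($M{\left(Z,F \right)} = F Z + 17 = 17 + F Z$)
$L = 1368608$ ($L = \left(-8\right) \left(-171076\right) = 1368608$)
$S{\left(P,b \right)} = 17 - 21 P$
$E = 1379028$ ($E = 1368608 - \left(17 - 10437\right) = 1368608 - -10420 = 1368608 + 10420 = 1379028$)
$\frac{120374 + E}{\left(-95186 - 139270\right) + 151193} = \frac{120374 + 1379028}{\left(-95186 - 139270\right) + 151193} = \frac{1499402}{-234456 + 151193} = \frac{1499402}{-83263} = 1499402 \left(- \frac{1}{83263}\right) = - \frac{1499402}{83263}$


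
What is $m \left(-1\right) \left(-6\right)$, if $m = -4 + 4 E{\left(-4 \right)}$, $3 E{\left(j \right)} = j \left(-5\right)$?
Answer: $136$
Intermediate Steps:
$E{\left(j \right)} = - \frac{5 j}{3}$ ($E{\left(j \right)} = \frac{j \left(-5\right)}{3} = \frac{\left(-5\right) j}{3} = - \frac{5 j}{3}$)
$m = \frac{68}{3}$ ($m = -4 + 4 \left(\left(- \frac{5}{3}\right) \left(-4\right)\right) = -4 + 4 \cdot \frac{20}{3} = -4 + \frac{80}{3} = \frac{68}{3} \approx 22.667$)
$m \left(-1\right) \left(-6\right) = \frac{68}{3} \left(-1\right) \left(-6\right) = \left(- \frac{68}{3}\right) \left(-6\right) = 136$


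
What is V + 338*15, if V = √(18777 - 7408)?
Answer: 5070 + √11369 ≈ 5176.6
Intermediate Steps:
V = √11369 ≈ 106.63
V + 338*15 = √11369 + 338*15 = √11369 + 5070 = 5070 + √11369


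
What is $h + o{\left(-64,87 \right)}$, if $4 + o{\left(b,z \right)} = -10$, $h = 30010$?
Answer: $29996$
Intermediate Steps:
$o{\left(b,z \right)} = -14$ ($o{\left(b,z \right)} = -4 - 10 = -14$)
$h + o{\left(-64,87 \right)} = 30010 - 14 = 29996$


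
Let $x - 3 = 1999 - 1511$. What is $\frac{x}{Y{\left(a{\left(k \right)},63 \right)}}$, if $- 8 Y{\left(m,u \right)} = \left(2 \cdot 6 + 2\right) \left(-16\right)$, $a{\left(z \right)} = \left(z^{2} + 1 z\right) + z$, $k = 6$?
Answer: $\frac{491}{28} \approx 17.536$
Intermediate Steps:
$x = 491$ ($x = 3 + \left(1999 - 1511\right) = 3 + 488 = 491$)
$a{\left(z \right)} = z^{2} + 2 z$ ($a{\left(z \right)} = \left(z^{2} + z\right) + z = \left(z + z^{2}\right) + z = z^{2} + 2 z$)
$Y{\left(m,u \right)} = 28$ ($Y{\left(m,u \right)} = - \frac{\left(2 \cdot 6 + 2\right) \left(-16\right)}{8} = - \frac{\left(12 + 2\right) \left(-16\right)}{8} = - \frac{14 \left(-16\right)}{8} = \left(- \frac{1}{8}\right) \left(-224\right) = 28$)
$\frac{x}{Y{\left(a{\left(k \right)},63 \right)}} = \frac{491}{28}$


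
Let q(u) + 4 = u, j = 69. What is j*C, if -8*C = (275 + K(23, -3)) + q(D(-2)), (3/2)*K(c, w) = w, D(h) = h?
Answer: -18423/8 ≈ -2302.9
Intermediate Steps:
K(c, w) = 2*w/3
q(u) = -4 + u
C = -267/8 (C = -((275 + (2/3)*(-3)) + (-4 - 2))/8 = -((275 - 2) - 6)/8 = -(273 - 6)/8 = -1/8*267 = -267/8 ≈ -33.375)
j*C = 69*(-267/8) = -18423/8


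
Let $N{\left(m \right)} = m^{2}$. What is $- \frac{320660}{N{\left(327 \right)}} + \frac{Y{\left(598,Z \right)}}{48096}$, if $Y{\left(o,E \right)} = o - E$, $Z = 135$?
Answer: $- \frac{1708106137}{571428576} \approx -2.9892$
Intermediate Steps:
$- \frac{320660}{N{\left(327 \right)}} + \frac{Y{\left(598,Z \right)}}{48096} = - \frac{320660}{327^{2}} + \frac{598 - 135}{48096} = - \frac{320660}{106929} + \left(598 - 135\right) \frac{1}{48096} = \left(-320660\right) \frac{1}{106929} + 463 \cdot \frac{1}{48096} = - \frac{320660}{106929} + \frac{463}{48096} = - \frac{1708106137}{571428576}$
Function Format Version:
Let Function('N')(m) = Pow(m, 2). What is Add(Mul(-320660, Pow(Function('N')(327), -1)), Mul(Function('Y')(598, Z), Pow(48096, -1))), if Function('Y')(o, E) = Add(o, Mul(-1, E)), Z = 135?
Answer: Rational(-1708106137, 571428576) ≈ -2.9892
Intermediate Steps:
Add(Mul(-320660, Pow(Function('N')(327), -1)), Mul(Function('Y')(598, Z), Pow(48096, -1))) = Add(Mul(-320660, Pow(Pow(327, 2), -1)), Mul(Add(598, Mul(-1, 135)), Pow(48096, -1))) = Add(Mul(-320660, Pow(106929, -1)), Mul(Add(598, -135), Rational(1, 48096))) = Add(Mul(-320660, Rational(1, 106929)), Mul(463, Rational(1, 48096))) = Add(Rational(-320660, 106929), Rational(463, 48096)) = Rational(-1708106137, 571428576)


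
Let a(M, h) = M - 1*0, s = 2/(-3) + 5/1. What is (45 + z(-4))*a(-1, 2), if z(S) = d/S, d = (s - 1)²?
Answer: -380/9 ≈ -42.222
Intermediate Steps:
s = 13/3 (s = 2*(-⅓) + 5*1 = -⅔ + 5 = 13/3 ≈ 4.3333)
a(M, h) = M (a(M, h) = M + 0 = M)
d = 100/9 (d = (13/3 - 1)² = (10/3)² = 100/9 ≈ 11.111)
z(S) = 100/(9*S)
(45 + z(-4))*a(-1, 2) = (45 + (100/9)/(-4))*(-1) = (45 + (100/9)*(-¼))*(-1) = (45 - 25/9)*(-1) = (380/9)*(-1) = -380/9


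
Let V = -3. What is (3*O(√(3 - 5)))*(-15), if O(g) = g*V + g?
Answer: 90*I*√2 ≈ 127.28*I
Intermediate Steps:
O(g) = -2*g (O(g) = g*(-3) + g = -3*g + g = -2*g)
(3*O(√(3 - 5)))*(-15) = (3*(-2*√(3 - 5)))*(-15) = (3*(-2*I*√2))*(-15) = -6*I*√2*(-15) = 90*I*√2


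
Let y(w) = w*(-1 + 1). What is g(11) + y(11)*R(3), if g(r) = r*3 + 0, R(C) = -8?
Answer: 33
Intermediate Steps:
y(w) = 0 (y(w) = w*0 = 0)
g(r) = 3*r (g(r) = 3*r + 0 = 3*r)
g(11) + y(11)*R(3) = 3*11 + 0*(-8) = 33 + 0 = 33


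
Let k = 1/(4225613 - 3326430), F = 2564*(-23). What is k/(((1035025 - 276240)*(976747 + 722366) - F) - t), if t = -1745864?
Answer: 1/1159283608201404003 ≈ 8.6260e-19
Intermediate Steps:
F = -58972
k = 1/899183 ≈ 1.1121e-6
k/(((1035025 - 276240)*(976747 + 722366) - F) - t) = 1/(899183*(((1035025 - 276240)*(976747 + 722366) - 1*(-58972)) - 1*(-1745864))) = 1/(899183*((758785*1699113 + 58972) + 1745864)) = 1/(899183*((1289261457705 + 58972) + 1745864)) = 1/(899183*(1289261516677 + 1745864)) = (1/899183)/1289263262541 = (1/899183)*(1/1289263262541) = 1/1159283608201404003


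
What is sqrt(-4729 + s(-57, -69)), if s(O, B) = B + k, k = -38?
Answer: 2*I*sqrt(1209) ≈ 69.541*I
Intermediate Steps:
s(O, B) = -38 + B (s(O, B) = B - 38 = -38 + B)
sqrt(-4729 + s(-57, -69)) = sqrt(-4729 + (-38 - 69)) = sqrt(-4729 - 107) = sqrt(-4836) = 2*I*sqrt(1209)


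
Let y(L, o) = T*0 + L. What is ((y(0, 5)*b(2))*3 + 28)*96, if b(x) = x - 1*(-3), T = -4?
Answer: 2688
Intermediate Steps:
b(x) = 3 + x (b(x) = x + 3 = 3 + x)
y(L, o) = L (y(L, o) = -4*0 + L = 0 + L = L)
((y(0, 5)*b(2))*3 + 28)*96 = ((0*(3 + 2))*3 + 28)*96 = ((0*5)*3 + 28)*96 = (0*3 + 28)*96 = (0 + 28)*96 = 28*96 = 2688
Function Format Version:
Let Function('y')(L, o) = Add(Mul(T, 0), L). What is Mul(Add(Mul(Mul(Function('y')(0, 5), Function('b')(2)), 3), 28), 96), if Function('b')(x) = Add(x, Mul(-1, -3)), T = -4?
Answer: 2688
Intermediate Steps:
Function('b')(x) = Add(3, x) (Function('b')(x) = Add(x, 3) = Add(3, x))
Function('y')(L, o) = L (Function('y')(L, o) = Add(Mul(-4, 0), L) = Add(0, L) = L)
Mul(Add(Mul(Mul(Function('y')(0, 5), Function('b')(2)), 3), 28), 96) = Mul(Add(Mul(Mul(0, Add(3, 2)), 3), 28), 96) = Mul(Add(Mul(Mul(0, 5), 3), 28), 96) = Mul(Add(Mul(0, 3), 28), 96) = Mul(Add(0, 28), 96) = Mul(28, 96) = 2688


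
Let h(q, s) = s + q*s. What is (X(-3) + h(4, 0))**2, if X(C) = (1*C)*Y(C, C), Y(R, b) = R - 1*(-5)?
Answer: 36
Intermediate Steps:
Y(R, b) = 5 + R (Y(R, b) = R + 5 = 5 + R)
X(C) = C*(5 + C) (X(C) = (1*C)*(5 + C) = C*(5 + C))
(X(-3) + h(4, 0))**2 = (-3*(5 - 3) + 0*(1 + 4))**2 = (-3*2 + 0*5)**2 = (-6 + 0)**2 = (-6)**2 = 36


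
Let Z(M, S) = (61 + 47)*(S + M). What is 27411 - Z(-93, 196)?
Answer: 16287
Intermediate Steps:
Z(M, S) = 108*M + 108*S (Z(M, S) = 108*(M + S) = 108*M + 108*S)
27411 - Z(-93, 196) = 27411 - (108*(-93) + 108*196) = 27411 - (-10044 + 21168) = 27411 - 1*11124 = 27411 - 11124 = 16287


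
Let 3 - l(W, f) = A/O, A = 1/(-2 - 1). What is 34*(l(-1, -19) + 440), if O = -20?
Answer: 451843/30 ≈ 15061.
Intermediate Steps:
A = -⅓ (A = 1/(-3) = -⅓ ≈ -0.33333)
l(W, f) = 179/60 (l(W, f) = 3 - (-1)/(3*(-20)) = 3 - (-1)*(-1)/(3*20) = 3 - 1*1/60 = 3 - 1/60 = 179/60)
34*(l(-1, -19) + 440) = 34*(179/60 + 440) = 34*(26579/60) = 451843/30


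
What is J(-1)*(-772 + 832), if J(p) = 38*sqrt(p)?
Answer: 2280*I ≈ 2280.0*I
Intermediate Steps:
J(-1)*(-772 + 832) = (38*sqrt(-1))*(-772 + 832) = (38*I)*60 = 2280*I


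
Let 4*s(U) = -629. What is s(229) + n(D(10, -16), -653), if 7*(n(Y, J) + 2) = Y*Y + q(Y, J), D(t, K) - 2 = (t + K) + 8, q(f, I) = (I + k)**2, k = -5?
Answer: 1727461/28 ≈ 61695.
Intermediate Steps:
q(f, I) = (-5 + I)**2 (q(f, I) = (I - 5)**2 = (-5 + I)**2)
s(U) = -629/4 (s(U) = (1/4)*(-629) = -629/4)
D(t, K) = 10 + K + t (D(t, K) = 2 + ((t + K) + 8) = 2 + ((K + t) + 8) = 2 + (8 + K + t) = 10 + K + t)
n(Y, J) = -2 + Y**2/7 + (-5 + J)**2/7 (n(Y, J) = -2 + (Y*Y + (-5 + J)**2)/7 = -2 + (Y**2 + (-5 + J)**2)/7 = -2 + (Y**2/7 + (-5 + J)**2/7) = -2 + Y**2/7 + (-5 + J)**2/7)
s(229) + n(D(10, -16), -653) = -629/4 + (-2 + (10 - 16 + 10)**2/7 + (-5 - 653)**2/7) = -629/4 + (-2 + (1/7)*4**2 + (1/7)*(-658)**2) = -629/4 + (-2 + (1/7)*16 + (1/7)*432964) = -629/4 + (-2 + 16/7 + 61852) = -629/4 + 432966/7 = 1727461/28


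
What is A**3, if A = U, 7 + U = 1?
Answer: -216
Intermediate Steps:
U = -6 (U = -7 + 1 = -6)
A = -6
A**3 = (-6)**3 = -216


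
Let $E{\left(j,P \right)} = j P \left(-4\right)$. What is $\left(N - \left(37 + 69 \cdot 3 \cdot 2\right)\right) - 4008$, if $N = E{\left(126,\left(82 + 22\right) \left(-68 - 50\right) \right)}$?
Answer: $6180629$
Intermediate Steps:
$E{\left(j,P \right)} = - 4 P j$ ($E{\left(j,P \right)} = P j \left(-4\right) = - 4 P j$)
$N = 6185088$ ($N = \left(-4\right) \left(82 + 22\right) \left(-68 - 50\right) 126 = \left(-4\right) 104 \left(-118\right) 126 = \left(-4\right) \left(-12272\right) 126 = 6185088$)
$\left(N - \left(37 + 69 \cdot 3 \cdot 2\right)\right) - 4008 = \left(6185088 - \left(37 + 69 \cdot 3 \cdot 2\right)\right) - 4008 = \left(6185088 - 451\right) - 4008 = 6184637 - 4008 = 6180629$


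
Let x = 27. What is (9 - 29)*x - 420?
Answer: -960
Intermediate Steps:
(9 - 29)*x - 420 = (9 - 29)*27 - 420 = -20*27 - 420 = -540 - 420 = -960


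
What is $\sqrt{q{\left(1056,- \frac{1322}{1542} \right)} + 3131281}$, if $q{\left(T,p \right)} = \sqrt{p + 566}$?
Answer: $\frac{\sqrt{1861361808921 + 3855 \sqrt{13437759}}}{771} \approx 1769.5$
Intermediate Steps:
$q{\left(T,p \right)} = \sqrt{566 + p}$
$\sqrt{q{\left(1056,- \frac{1322}{1542} \right)} + 3131281} = \sqrt{\sqrt{566 - \frac{1322}{1542}} + 3131281} = \sqrt{\sqrt{566 - \frac{661}{771}} + 3131281} = \sqrt{\sqrt{\frac{435725}{771}} + 3131281} = \sqrt{\frac{5 \sqrt{13437759}}{771} + 3131281} = \sqrt{3131281 + \frac{5 \sqrt{13437759}}{771}}$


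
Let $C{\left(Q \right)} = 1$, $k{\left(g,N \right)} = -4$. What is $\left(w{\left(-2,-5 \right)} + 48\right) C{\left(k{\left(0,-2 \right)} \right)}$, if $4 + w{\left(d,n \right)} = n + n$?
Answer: $34$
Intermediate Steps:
$w{\left(d,n \right)} = -4 + 2 n$ ($w{\left(d,n \right)} = -4 + \left(n + n\right) = -4 + 2 n$)
$\left(w{\left(-2,-5 \right)} + 48\right) C{\left(k{\left(0,-2 \right)} \right)} = \left(\left(-4 + 2 \left(-5\right)\right) + 48\right) 1 = \left(\left(-4 - 10\right) + 48\right) 1 = \left(-14 + 48\right) 1 = 34 \cdot 1 = 34$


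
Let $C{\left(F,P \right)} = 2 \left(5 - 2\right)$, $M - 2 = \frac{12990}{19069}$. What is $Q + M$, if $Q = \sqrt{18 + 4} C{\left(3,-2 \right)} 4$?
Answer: $\frac{51128}{19069} + 24 \sqrt{22} \approx 115.25$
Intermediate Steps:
$M = \frac{51128}{19069}$ ($M = 2 + \frac{12990}{19069} = \frac{51128}{19069} \approx 2.6812$)
$C{\left(F,P \right)} = 6$ ($C{\left(F,P \right)} = 2 \cdot 3 = 6$)
$Q = 24 \sqrt{22}$ ($Q = \sqrt{18 + 4} \cdot 6 \cdot 4 = \sqrt{22} \cdot 6 \cdot 4 = 6 \sqrt{22} \cdot 4 = 24 \sqrt{22} \approx 112.57$)
$Q + M = 24 \sqrt{22} + \frac{51128}{19069} = \frac{51128}{19069} + 24 \sqrt{22}$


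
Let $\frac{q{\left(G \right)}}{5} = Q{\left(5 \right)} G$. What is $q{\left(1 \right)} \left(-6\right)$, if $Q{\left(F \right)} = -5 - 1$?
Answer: $180$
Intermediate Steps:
$Q{\left(F \right)} = -6$ ($Q{\left(F \right)} = -5 - 1 = -6$)
$q{\left(G \right)} = - 30 G$ ($q{\left(G \right)} = 5 \left(- 6 G\right) = - 30 G$)
$q{\left(1 \right)} \left(-6\right) = \left(-30\right) 1 \left(-6\right) = \left(-30\right) \left(-6\right) = 180$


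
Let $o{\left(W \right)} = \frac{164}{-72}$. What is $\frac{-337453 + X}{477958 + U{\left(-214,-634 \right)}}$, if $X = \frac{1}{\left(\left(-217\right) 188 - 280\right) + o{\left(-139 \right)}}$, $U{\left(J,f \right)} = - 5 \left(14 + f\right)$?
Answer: $- \frac{249515785295}{355698614722} \approx -0.70148$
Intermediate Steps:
$U{\left(J,f \right)} = -70 - 5 f$
$o{\left(W \right)} = - \frac{41}{18}$ ($o{\left(W \right)} = 164 \left(- \frac{1}{72}\right) = - \frac{41}{18}$)
$X = - \frac{18}{739409}$ ($X = \frac{1}{\left(\left(-217\right) 188 - 280\right) - \frac{41}{18}} = \frac{1}{\left(-40796 - 280\right) - \frac{41}{18}} = \frac{1}{-41076 - \frac{41}{18}} = \frac{1}{- \frac{739409}{18}} = - \frac{18}{739409} \approx -2.4344 \cdot 10^{-5}$)
$\frac{-337453 + X}{477958 + U{\left(-214,-634 \right)}} = \frac{-337453 - \frac{18}{739409}}{477958 - -3100} = - \frac{249515785295}{739409 \left(477958 + \left(-70 + 3170\right)\right)} = - \frac{249515785295}{739409 \left(477958 + 3100\right)} = - \frac{249515785295}{739409 \cdot 481058} = \left(- \frac{249515785295}{739409}\right) \frac{1}{481058} = - \frac{249515785295}{355698614722}$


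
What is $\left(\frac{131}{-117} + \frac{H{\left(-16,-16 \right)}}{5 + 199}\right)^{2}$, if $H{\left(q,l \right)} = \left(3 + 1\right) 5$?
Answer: $\frac{4129024}{3956121} \approx 1.0437$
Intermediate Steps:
$H{\left(q,l \right)} = 20$ ($H{\left(q,l \right)} = 4 \cdot 5 = 20$)
$\left(\frac{131}{-117} + \frac{H{\left(-16,-16 \right)}}{5 + 199}\right)^{2} = \left(\frac{131}{-117} + \frac{20}{5 + 199}\right)^{2} = \left(131 \left(- \frac{1}{117}\right) + \frac{20}{204}\right)^{2} = \left(- \frac{131}{117} + 20 \cdot \frac{1}{204}\right)^{2} = \left(- \frac{131}{117} + \frac{5}{51}\right)^{2} = \left(- \frac{2032}{1989}\right)^{2} = \frac{4129024}{3956121}$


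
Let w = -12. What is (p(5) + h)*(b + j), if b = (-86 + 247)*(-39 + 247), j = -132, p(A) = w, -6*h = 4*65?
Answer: -5537096/3 ≈ -1.8457e+6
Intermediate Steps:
h = -130/3 (h = -2*65/3 = -⅙*260 = -130/3 ≈ -43.333)
p(A) = -12
b = 33488 (b = 161*208 = 33488)
(p(5) + h)*(b + j) = (-12 - 130/3)*(33488 - 132) = -166/3*33356 = -5537096/3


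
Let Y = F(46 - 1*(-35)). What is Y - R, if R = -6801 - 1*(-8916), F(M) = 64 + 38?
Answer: -2013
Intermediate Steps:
F(M) = 102
Y = 102
R = 2115 (R = -6801 + 8916 = 2115)
Y - R = 102 - 1*2115 = 102 - 2115 = -2013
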